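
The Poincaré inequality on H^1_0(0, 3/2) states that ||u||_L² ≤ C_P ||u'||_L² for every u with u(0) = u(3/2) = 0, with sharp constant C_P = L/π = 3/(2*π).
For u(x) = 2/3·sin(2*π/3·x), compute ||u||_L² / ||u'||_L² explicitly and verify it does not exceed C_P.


||u||_L² / ||u'||_L² = 3/(2*π) = C_P.

u(x) = 2/3·sin(2*π/3·x), so u'(x) = 4*π*cos(2*π*x/3)/9.
Writing u(x) = A·sin(kπx/L) with A = 2/3 and k = 1, use ∫_0^L sin²(kπx/L) dx = L/2 and ∫_0^L cos²(kπx/L) dx = L/2.
u² = 4/9·sin²(2*π/3·x) and (u')² = 16*π^2/81·cos²(2*π/3·x), and each of sin², cos² integrates to L/2 = 3/4 over (0, 3/2).
∫_0^3/2 u² dx = 1/3, so ||u||_L² = sqrt(3)/3.
∫_0^3/2 (u')² dx = 4*π^2/27, so ||u'||_L² = 2*sqrt(3)*π/9.
Ratio ||u||_L² / ||u'||_L² = 3/(2*π).
Sharp Poincaré constant on H^1_0(0, 3/2) is C_P = L/π = 3/(2*π), achieved by sin(2*π/3·x).
This is the k = 1 eigenfunction (up to amplitude), so the ratio equals the sharp Poincaré constant exactly.


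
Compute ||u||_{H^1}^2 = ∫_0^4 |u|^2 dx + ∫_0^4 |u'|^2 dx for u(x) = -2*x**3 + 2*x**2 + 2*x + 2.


||u||_{H^1}^2 = 269216/35

The H^1 norm (squared) on an interval (0, L) is
  ||u||_{H^1}^2 = ∫_0^L u(x)^2 dx + ∫_0^L u'(x)^2 dx.
Compute u'(x) = -6*x**2 + 4*x + 2.
Then u(x)^2 = 4*x**6 - 8*x**5 - 4*x**4 + 12*x**2 + 8*x + 4 and u'(x)^2 = 36*x**4 - 48*x**3 - 8*x**2 + 16*x + 4.
Integrate each monomial from 0 to 4 using ∫_0^4 c·x^n dx = c·4^(n+1)/(n+1):
  ∫_0^4 u(x)^2 dx = ∫_0^4 (4*x^6 - 8*x^5 - 4*x^4 + 12*x^2 + 8*x + 4) dx. Term by term:
    ∫_0^4 4*x^6 dx = 65536/7;  ∫_0^4 -8*x^5 dx = -16384/3;  ∫_0^4 -4*x^4 dx = -4096/5;
    ∫_0^4 12*x^2 dx = 256;  ∫_0^4 8*x dx = 64;  ∫_0^4 4 dx = 16.
  Sum: 65536/7 − 16384/3 − 4096/5 + 256 + 64 + 16 = 358864/105.
  ∫_0^4 u'(x)^2 dx = ∫_0^4 (36*x^4 - 48*x^3 - 8*x^2 + 16*x + 4) dx. Term by term:
    ∫_0^4 36*x^4 dx = 36864/5;  ∫_0^4 -48*x^3 dx = -3072;  ∫_0^4 -8*x^2 dx = -512/3;
    ∫_0^4 16*x dx = 128;  ∫_0^4 4 dx = 16.
  Sum: 36864/5 − 3072 − 512/3 + 128 + 16 = 64112/15.
Adding: ||u||_{H^1}^2 = 358864/105 + 64112/15 = 269216/35.


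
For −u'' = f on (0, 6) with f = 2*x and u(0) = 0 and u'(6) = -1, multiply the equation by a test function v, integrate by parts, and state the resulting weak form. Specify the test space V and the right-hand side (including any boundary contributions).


V = {v ∈ H^1(0, 6) : v(0) = 0} (test functions vanish at x = 0 where u is specified); weak form: ∫_0^6 u'v' dx = ∫_0^6 (2*x) v dx − v(6) for all v ∈ V.

Multiply both sides by a test function v and integrate from 0 to 6:
  ∫_0^6 −u''(x) v(x) dx = ∫_0^6 f(x) v(x) dx.
Integrate the LHS by parts once:
  ∫_0^6 −u'' v dx = −[u'(x) v(x)]_0^6 + ∫_0^6 u'(x) v'(x) dx.
Thus ∫_0^6 u'(x) v'(x) dx = ∫_0^6 f(x) v(x) dx + [u'(x) v(x)]_0^6.
Choose V so that boundary terms are either known or forced to vanish.
Mixed BC: u(0) = 0 (Dirichlet) and u'(6) = -1 (Neumann). Define V = {v ∈ H^1(0, 6) : v(0) = 0}. Then [u' v]_0^6 = u'(6)·v(6) − u'(0)·0 = − v(6).
Weak formulation: find u (satisfying any essential BC) such that ∫_0^6 u'(x) v'(x) dx = ∫_0^6 f v dx − v(6) for all v ∈ V (Dirichlet at 0 absorbed into V; Neumann datum at x = 6 contributes the boundary term).
Substituting f(x) = 2*x, the right-hand side is ∫_0^6 (2*x) v dx − v(6).


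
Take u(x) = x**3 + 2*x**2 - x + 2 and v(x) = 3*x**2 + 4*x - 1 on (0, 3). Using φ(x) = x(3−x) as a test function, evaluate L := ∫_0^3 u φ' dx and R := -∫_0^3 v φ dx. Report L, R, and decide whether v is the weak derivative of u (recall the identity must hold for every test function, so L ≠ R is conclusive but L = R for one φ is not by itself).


LHS = -1179/20, RHS = -1179/20. Yes, v = u' weakly.

u(x) = x**3 + 2*x**2 - x + 2, classical derivative u'(x) = 3*x**2 + 4*x - 1.
φ(x) = x(3−x), so φ'(x) = 3 - 2*x.
Note φ(0) = φ(3) = 0, so the boundary term u·φ vanishes.
LHS = ∫_0^3 u(x) φ'(x) dx = ∫_0^3 (-2*x^4 - x^3 + 8*x^2 - 7*x + 6) dx. Term by term:
  ∫_0^3 -2*x^4 dx = -486/5;  ∫_0^3 -x^3 dx = -81/4;  ∫_0^3 8*x^2 dx = 72;
  ∫_0^3 -7*x dx = -63/2;  ∫_0^3 6 dx = 18.
Sum: -486/5 − 81/4 + 72 − 63/2 + 18 = -1179/20.
So LHS = -1179/20.
∫_0^3 v(x) φ(x) dx = ∫_0^3 (-3*x^4 + 5*x^3 + 13*x^2 - 3*x) dx. Term by term:
  ∫_0^3 -3*x^4 dx = -729/5;  ∫_0^3 5*x^3 dx = 405/4;  ∫_0^3 13*x^2 dx = 117;
  ∫_0^3 -3*x dx = -27/2.
Sum: -729/5 + 405/4 + 117 − 27/2 = 1179/20.
So RHS = -∫_0^3 v(x) φ(x) dx = -1179/20.
LHS = RHS, so the identity holds for this test φ.
Moreover u is smooth here and v(x) = u'(x) = 3*x**2 + 4*x - 1 pointwise, so the identity holds for every test function. Hence v is the weak derivative of u.


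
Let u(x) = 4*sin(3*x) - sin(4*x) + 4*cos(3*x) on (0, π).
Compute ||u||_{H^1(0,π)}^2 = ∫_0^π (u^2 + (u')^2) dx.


||u||_{H^1(0,π)}^2 = -640/7 + 337*π/2

u'(x) = -12*sin(3*x) + 12*cos(3*x) - 4*cos(4*x).
Expand u² and (u')² and integrate term by term on (0, π), using: for integers n ≥ 1, ∫_0^π sin²(nx) dx = ∫_0^π cos²(nx) dx = π/2; for n ≠ n', ∫_0^π sin(nx)sin(n'x) dx = ∫_0^π cos(nx)cos(n'x) dx = 0; and by product-to-sum, ∫_0^π sin(nx)cos(n'x) dx = ½∫_0^π [sin((n+n')x) + sin((n−n')x)] dx, which is 0 when n+n' is even and 2n/(n²−n'²) when n+n' is odd (it need not vanish on (0, π)).
  u² squared terms: (-1)²·∫sin(4x)² dx = 1·π/2 = π/2;  (4)²·∫cos(3x)² dx = 16·π/2 = 8*π;  (4)²·∫sin(3x)² dx = 16·π/2 = 8*π.
  u² cross terms: 2·(-1)·(4)·∫sin(4x)·cos(3x) dx = -8·(8/7) = -64/7;  2·(-1)·(4)·∫sin(4x)·sin(3x) dx = -8·(0) = 0;  2·(4)·(4)·∫cos(3x)·sin(3x) dx = 32·(0) = 0.
  So ∫_0^π u² dx = π/2 + 8*π + 8*π − 64/7 + 0 + 0 = -64/7 + 33*π/2.
  (u')² squared terms: (-12)²·∫sin(3x)² dx = 144·π/2 = 72*π;  (-4)²·∫cos(4x)² dx = 16·π/2 = 8*π;  (12)²·∫cos(3x)² dx = 144·π/2 = 72*π.
  (u')² cross terms: 2·(-12)·(-4)·∫sin(3x)·cos(4x) dx = 96·(-6/7) = -576/7;  2·(-12)·(12)·∫sin(3x)·cos(3x) dx = -288·(0) = 0;  2·(-4)·(12)·∫cos(4x)·cos(3x) dx = -96·(0) = 0.
  So ∫_0^π (u')² dx = 72*π + 8*π + 72*π − 576/7 + 0 + 0 = -576/7 + 152*π.
||u||_{H^1}^2 = (-64/7 + 33*π/2) + (-576/7 + 152*π) = -640/7 + 337*π/2.


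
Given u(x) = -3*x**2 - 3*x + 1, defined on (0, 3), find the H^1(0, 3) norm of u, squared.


||u||_{H^1}^2 = 13179/10

The H^1 norm (squared) on an interval (0, L) is
  ||u||_{H^1}^2 = ∫_0^L u(x)^2 dx + ∫_0^L u'(x)^2 dx.
Compute u'(x) = -6*x - 3.
Then u(x)^2 = 9*x**4 + 18*x**3 + 3*x**2 - 6*x + 1 and u'(x)^2 = 36*x**2 + 36*x + 9.
Integrate each monomial from 0 to 3 using ∫_0^3 c·x^n dx = c·3^(n+1)/(n+1):
  ∫_0^3 u(x)^2 dx = ∫_0^3 (9*x^4 + 18*x^3 + 3*x^2 - 6*x + 1) dx. Term by term:
    ∫_0^3 9*x^4 dx = 2187/5;  ∫_0^3 18*x^3 dx = 729/2;  ∫_0^3 3*x^2 dx = 27;
    ∫_0^3 -6*x dx = -27;  ∫_0^3 1 dx = 3.
  Sum: 2187/5 + 729/2 + 27 − 27 + 3 = 8049/10.
  ∫_0^3 u'(x)^2 dx = ∫_0^3 (36*x^2 + 36*x + 9) dx. Term by term:
    ∫_0^3 36*x^2 dx = 324;  ∫_0^3 36*x dx = 162;  ∫_0^3 9 dx = 27.
  Sum: 324 + 162 + 27 = 513.
Adding: ||u||_{H^1}^2 = 8049/10 + 513 = 13179/10.


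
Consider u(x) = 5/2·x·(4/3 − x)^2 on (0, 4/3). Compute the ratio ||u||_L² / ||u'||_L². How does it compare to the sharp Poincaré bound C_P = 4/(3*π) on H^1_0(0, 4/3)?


||u||_L² / ||u'||_L² = 2*sqrt(14)/21 < C_P = 4/(3*π).

u(x) = 5/2·x·(4/3 − x)^2, so u'(x) = 15*x^2/2 - 40*x/3 + 40/9.
u(x) = 5/2·x·(4/3 − x)^2 vanishes at x = 0 and x = 4/3, so u ∈ H^1_0(0, 4/3). Differentiate via the product rule and integrate the resulting polynomials term by term.
  ∫_0^4/3 u² dx = ∫_0^4/3 (25*x^6/4 - 100*x^5/3 + 200*x^4/3 - 1600*x^3/27 + 1600*x^2/81) dx. Term by term:
    ∫_0^4/3 25*x^6/4 dx = 102400/15309;  ∫_0^4/3 -100*x^5/3 dx = -204800/6561;  ∫_0^4/3 200*x^4/3 dx = 40960/729;
    ∫_0^4/3 -1600*x^3/27 dx = -102400/2187;  ∫_0^4/3 1600*x^2/81 dx = 102400/6561.
  Sum: 102400/15309 − 204800/6561 + 40960/729 − 102400/2187 + 102400/6561 = 20480/45927.
  ∫_0^4/3 (u')² dx = ∫_0^4/3 (225*x^4/4 - 200*x^3 + 2200*x^2/9 - 3200*x/27 + 1600/81) dx. Term by term:
    ∫_0^4/3 225*x^4/4 dx = 1280/27;  ∫_0^4/3 -200*x^3 dx = -12800/81;  ∫_0^4/3 2200*x^2/9 dx = 140800/729;
    ∫_0^4/3 -3200*x/27 dx = -25600/243;  ∫_0^4/3 1600/81 dx = 6400/243.
  Sum: 1280/27 − 12800/81 + 140800/729 − 25600/243 + 6400/243 = 2560/729.
∫_0^4/3 u² dx = 20480/45927, so ||u||_L² = 64*sqrt(35)/567.
∫_0^4/3 (u')² dx = 2560/729, so ||u'||_L² = 16*sqrt(10)/27.
Ratio ||u||_L² / ||u'||_L² = 2*sqrt(14)/21.
Sharp Poincaré constant on H^1_0(0, 4/3) is C_P = L/π = 4/(3*π), achieved by sin(3*π/4·x).
A polynomial bump cannot attain the sharp Poincaré constant (only the first sine eigenfunction does), so the ratio is strictly less than C_P, consistent with ||u||_L² ≤ C_P ||u'||_L².


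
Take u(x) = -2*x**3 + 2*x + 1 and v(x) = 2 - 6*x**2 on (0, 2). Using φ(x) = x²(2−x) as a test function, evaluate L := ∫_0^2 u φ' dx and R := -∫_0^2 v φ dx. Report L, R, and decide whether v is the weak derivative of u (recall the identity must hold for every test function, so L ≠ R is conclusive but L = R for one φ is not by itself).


LHS = 152/15, RHS = 152/15. Yes, v = u' weakly.

u(x) = -2*x**3 + 2*x + 1, classical derivative u'(x) = 2 - 6*x**2.
φ(x) = x²(2−x), so φ'(x) = x*(4 - 3*x).
Note φ(0) = φ(2) = 0, so the boundary term u·φ vanishes.
LHS = ∫_0^2 u(x) φ'(x) dx = ∫_0^2 (6*x^5 - 8*x^4 - 6*x^3 + 5*x^2 + 4*x) dx. Term by term:
  ∫_0^2 6*x^5 dx = 64;  ∫_0^2 -8*x^4 dx = -256/5;  ∫_0^2 -6*x^3 dx = -24;
  ∫_0^2 5*x^2 dx = 40/3;  ∫_0^2 4*x dx = 8.
Sum: 64 − 256/5 − 24 + 40/3 + 8 = 152/15.
So LHS = 152/15.
∫_0^2 v(x) φ(x) dx = ∫_0^2 (6*x^5 - 12*x^4 - 2*x^3 + 4*x^2) dx. Term by term:
  ∫_0^2 6*x^5 dx = 64;  ∫_0^2 -12*x^4 dx = -384/5;  ∫_0^2 -2*x^3 dx = -8;
  ∫_0^2 4*x^2 dx = 32/3.
Sum: 64 − 384/5 − 8 + 32/3 = -152/15.
So RHS = -∫_0^2 v(x) φ(x) dx = 152/15.
LHS = RHS, so the identity holds for this test φ.
Moreover u is smooth here and v(x) = u'(x) = 2 - 6*x**2 pointwise, so the identity holds for every test function. Hence v is the weak derivative of u.


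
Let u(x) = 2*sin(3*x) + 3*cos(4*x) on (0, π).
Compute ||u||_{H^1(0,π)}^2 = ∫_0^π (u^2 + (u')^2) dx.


||u||_{H^1(0,π)}^2 = -1224/7 + 193*π/2

u'(x) = -12*sin(4*x) + 6*cos(3*x).
Expand u² and (u')² and integrate term by term on (0, π), using: for integers n ≥ 1, ∫_0^π sin²(nx) dx = ∫_0^π cos²(nx) dx = π/2; for n ≠ n', ∫_0^π sin(nx)sin(n'x) dx = ∫_0^π cos(nx)cos(n'x) dx = 0; and by product-to-sum, ∫_0^π sin(nx)cos(n'x) dx = ½∫_0^π [sin((n+n')x) + sin((n−n')x)] dx, which is 0 when n+n' is even and 2n/(n²−n'²) when n+n' is odd (it need not vanish on (0, π)).
  u² squared terms: (2)²·∫sin(3x)² dx = 4·π/2 = 2*π;  (3)²·∫cos(4x)² dx = 9·π/2 = 9*π/2.
  u² cross terms: 2·(2)·(3)·∫sin(3x)·cos(4x) dx = 12·(-6/7) = -72/7.
  So ∫_0^π u² dx = 2*π + 9*π/2 − 72/7 = -72/7 + 13*π/2.
  (u')² squared terms: (-12)²·∫sin(4x)² dx = 144·π/2 = 72*π;  (6)²·∫cos(3x)² dx = 36·π/2 = 18*π.
  (u')² cross terms: 2·(-12)·(6)·∫sin(4x)·cos(3x) dx = -144·(8/7) = -1152/7.
  So ∫_0^π (u')² dx = 72*π + 18*π − 1152/7 = -1152/7 + 90*π.
||u||_{H^1}^2 = (-72/7 + 13*π/2) + (-1152/7 + 90*π) = -1224/7 + 193*π/2.


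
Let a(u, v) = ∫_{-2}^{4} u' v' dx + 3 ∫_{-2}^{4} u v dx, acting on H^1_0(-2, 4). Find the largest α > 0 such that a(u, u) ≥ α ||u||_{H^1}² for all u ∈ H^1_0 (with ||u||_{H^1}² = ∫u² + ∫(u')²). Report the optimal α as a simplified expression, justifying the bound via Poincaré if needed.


α = 1

Coercivity of a(·,·) on H^1_0(-2, 4) means a(u, u) ≥ α ||u||_{H^1}² for every u ∈ H^1_0.
The interval has length L = 6, and Poincaré/coercivity depend only on L. Here a(u, u) = ∫(u')² + (3)·∫u².
Here c = 3 ≥ 1, so a(u,u) = ∫(u')² + c∫u² ≥ ∫(u')² + ∫u² = ||u||_{H^1}², i.e. α = 1 works. No larger α is possible: a(u,u) ≥ α||u||_{H^1}² means (1−α)∫(u')² ≥ (α−c)∫u², and for the modes u_n = sin(nπ(x−x₀)/L) (x₀ the left endpoint) one has ∫u_n²/∫(u_n')² = (L/(nπ))² → 0, so a(u_n,u_n)/||u_n||_{H^1}² → 1. Hence the optimal constant is α = 1.
Therefore α = 1.


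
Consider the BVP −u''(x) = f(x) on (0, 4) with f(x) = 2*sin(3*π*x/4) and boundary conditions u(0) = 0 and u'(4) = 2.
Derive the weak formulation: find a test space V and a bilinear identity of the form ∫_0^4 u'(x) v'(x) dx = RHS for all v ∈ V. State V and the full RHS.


V = {v ∈ H^1(0, 4) : v(0) = 0} (test functions vanish at x = 0 where u is specified); weak form: ∫_0^4 u'v' dx = ∫_0^4 (2*sin(3*π*x/4)) v dx + 2·v(4) for all v ∈ V.

Multiply both sides by a test function v and integrate from 0 to 4:
  ∫_0^4 −u''(x) v(x) dx = ∫_0^4 f(x) v(x) dx.
Integrate the LHS by parts once:
  ∫_0^4 −u'' v dx = −[u'(x) v(x)]_0^4 + ∫_0^4 u'(x) v'(x) dx.
Thus ∫_0^4 u'(x) v'(x) dx = ∫_0^4 f(x) v(x) dx + [u'(x) v(x)]_0^4.
Choose V so that boundary terms are either known or forced to vanish.
Mixed BC: u(0) = 0 (Dirichlet) and u'(4) = 2 (Neumann). Define V = {v ∈ H^1(0, 4) : v(0) = 0}. Then [u' v]_0^4 = u'(4)·v(4) − u'(0)·0 = 2·v(4).
Weak formulation: find u (satisfying any essential BC) such that ∫_0^4 u'(x) v'(x) dx = ∫_0^4 f v dx + 2·v(4) for all v ∈ V (Dirichlet at 0 absorbed into V; Neumann datum at x = 4 contributes the boundary term).
Substituting f(x) = 2*sin(3*π*x/4), the right-hand side is ∫_0^4 (2*sin(3*π*x/4)) v dx + 2·v(4).


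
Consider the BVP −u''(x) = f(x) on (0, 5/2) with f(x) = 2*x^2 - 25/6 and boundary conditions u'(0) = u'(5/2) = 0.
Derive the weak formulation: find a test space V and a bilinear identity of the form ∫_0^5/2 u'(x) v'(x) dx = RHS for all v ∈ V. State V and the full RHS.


V = H^1(0, 5/2) (no boundary constraint on v; u is determined up to an additive constant); weak form: ∫_0^5/2 u'v' dx = ∫_0^5/2 (2*x^2 - 25/6) v dx for all v ∈ V.

Multiply both sides by a test function v and integrate from 0 to 5/2:
  ∫_0^5/2 −u''(x) v(x) dx = ∫_0^5/2 f(x) v(x) dx.
Integrate the LHS by parts once:
  ∫_0^5/2 −u'' v dx = −[u'(x) v(x)]_0^5/2 + ∫_0^5/2 u'(x) v'(x) dx.
Thus ∫_0^5/2 u'(x) v'(x) dx = ∫_0^5/2 f(x) v(x) dx + [u'(x) v(x)]_0^5/2.
Choose V so that boundary terms are either known or forced to vanish.
u has homogeneous Neumann: u'(0) = u'(5/2) = 0. So [u' v]_0^5/2 = 0·v(5/2) − 0·v(0) = 0 for any v; take V = H^1(0, 5/2).
Weak formulation: find u (satisfying any essential BC) such that ∫_0^5/2 u'(x) v'(x) dx = ∫_0^5/2 f v dx for all v ∈ V (homogeneous Neumann, so boundary terms vanish).
Substituting f(x) = 2*x^2 - 25/6, the right-hand side is ∫_0^5/2 (2*x^2 - 25/6) v dx.
Compatibility check (pure Neumann): taking v ≡ 1 ∈ V gives 0 = ∫_0^5/2 f dx + (0) − (0), i.e. ∫_0^5/2 f dx must equal u'(0) − u'(5/2) = 0. Indeed ∫_0^5/2 (2*x^2 - 25/6) dx = 0, so the data are compatible. The solution is then unique only up to an additive constant (fix it e.g. by requiring ∫_0^5/2 u dx = 0).


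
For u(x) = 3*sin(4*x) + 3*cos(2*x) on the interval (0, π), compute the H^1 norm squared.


||u||_{H^1(0,π)}^2 = 99*π

u'(x) = -6*sin(2*x) + 12*cos(4*x).
Expand u² and (u')² and integrate term by term on (0, π), using: for integers n ≥ 1, ∫_0^π sin²(nx) dx = ∫_0^π cos²(nx) dx = π/2; for n ≠ n', ∫_0^π sin(nx)sin(n'x) dx = ∫_0^π cos(nx)cos(n'x) dx = 0; and by product-to-sum, ∫_0^π sin(nx)cos(n'x) dx = ½∫_0^π [sin((n+n')x) + sin((n−n')x)] dx, which is 0 when n+n' is even and 2n/(n²−n'²) when n+n' is odd (it need not vanish on (0, π)).
  u² squared terms: (3)²·∫cos(2x)² dx = 9·π/2 = 9*π/2;  (3)²·∫sin(4x)² dx = 9·π/2 = 9*π/2.
  u² cross terms: 2·(3)·(3)·∫cos(2x)·sin(4x) dx = 18·(0) = 0.
  So ∫_0^π u² dx = 9*π/2 + 9*π/2 + 0 = 9*π.
  (u')² squared terms: (-6)²·∫sin(2x)² dx = 36·π/2 = 18*π;  (12)²·∫cos(4x)² dx = 144·π/2 = 72*π.
  (u')² cross terms: 2·(-6)·(12)·∫sin(2x)·cos(4x) dx = -144·(0) = 0.
  So ∫_0^π (u')² dx = 18*π + 72*π + 0 = 90*π.
||u||_{H^1}^2 = (9*π) + (90*π) = 99*π.


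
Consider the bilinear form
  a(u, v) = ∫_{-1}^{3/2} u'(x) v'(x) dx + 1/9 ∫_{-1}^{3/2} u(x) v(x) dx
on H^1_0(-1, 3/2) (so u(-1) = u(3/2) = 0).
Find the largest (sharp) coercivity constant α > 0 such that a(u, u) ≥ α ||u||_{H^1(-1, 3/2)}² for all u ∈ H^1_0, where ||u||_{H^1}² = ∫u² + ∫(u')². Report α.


α = (25 + 36*π^2)/(9*(25 + 4*π^2))

Coercivity of a(·,·) on H^1_0(-1, 3/2) means a(u, u) ≥ α ||u||_{H^1}² for every u ∈ H^1_0.
The interval has length L = 5/2, and Poincaré/coercivity depend only on L. Here a(u, u) = ∫(u')² + (1/9)·∫u².
Here 0 < c = 1/9 < 1. The condition a(u,u) ≥ α||u||_{H^1}² reads (1−α)∫(u')² ≥ (α−c)∫u². Any admissible α is ≤ 1 (rapidly oscillating u have ∫u²/∫(u')² → 0), and α = 1 would force 0 ≥ (1−c)∫u², impossible since c < 1; so 1−α > 0. By the sharp Poincaré inequality on H^1_0 of an interval of length L, ∫(u')² ≥ (π/L)²∫u² with equality for the first sine mode sin(π(x−x₀)/L) (x₀ the left endpoint), so the inequality holds for all u iff (1−α)(π/L)² ≥ α − c, i.e. α ≤ ((π/L)² + c)/((π/L)² + 1) = (1 + c(L/π)²)/(1 + (L/π)²). With (π/L)² = 4*π^2/25 and c = 1/9, the largest admissible constant is α = ((π/L)² + c)/((π/L)² + 1).
Simplifying, α = (25 + 36*π^2)/(9*(25 + 4*π^2)).


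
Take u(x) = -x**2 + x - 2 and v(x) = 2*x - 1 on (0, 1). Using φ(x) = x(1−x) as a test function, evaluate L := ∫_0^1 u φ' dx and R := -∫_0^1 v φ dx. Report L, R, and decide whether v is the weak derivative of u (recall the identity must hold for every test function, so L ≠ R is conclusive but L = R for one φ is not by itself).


LHS = 0, RHS = 0. No, v is not the weak derivative of u.

u(x) = -x**2 + x - 2, classical derivative u'(x) = 1 - 2*x.
φ(x) = x(1−x), so φ'(x) = 1 - 2*x.
Note φ(0) = φ(1) = 0, so the boundary term u·φ vanishes.
LHS = ∫_0^1 u(x) φ'(x) dx = ∫_0^1 (2*x^3 - 3*x^2 + 5*x - 2) dx. Term by term:
  ∫_0^1 2*x^3 dx = 1/2;  ∫_0^1 -3*x^2 dx = -1;  ∫_0^1 5*x dx = 5/2;
  ∫_0^1 -2 dx = -2.
Sum: 1/2 − 1 + 5/2 − 2 = 0.
So LHS = 0.
∫_0^1 v(x) φ(x) dx = ∫_0^1 (-2*x^3 + 3*x^2 - x) dx. Term by term:
  ∫_0^1 -2*x^3 dx = -1/2;  ∫_0^1 3*x^2 dx = 1;  ∫_0^1 -x dx = -1/2.
Sum: -1/2 + 1 − 1/2 = 0.
So RHS = -∫_0^1 v(x) φ(x) dx = 0.
LHS = RHS, so the identity holds for this particular φ. But this is necessary, not sufficient: a weak derivative must satisfy the identity for EVERY test function in C_c^∞(0, 1).
Here u is smooth, so its weak derivative equals its classical derivative u'(x) = 1 - 2*x. Since v(x) = 2*x - 1 ≠ u'(x), v is NOT the weak derivative of u — the agreement for this single φ is a coincidence (the difference v − u' happens to be L²-orthogonal to this φ).


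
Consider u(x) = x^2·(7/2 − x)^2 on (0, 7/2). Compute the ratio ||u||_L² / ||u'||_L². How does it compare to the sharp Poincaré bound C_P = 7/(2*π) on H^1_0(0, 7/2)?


||u||_L² / ||u'||_L² = 7*sqrt(3)/12 < C_P = 7/(2*π).

u(x) = x^2·(7/2 − x)^2, so u'(x) = x*(2*x - 7)*(4*x - 7)/2.
u(x) = x^2·(7/2 − x)^2 vanishes at x = 0 and x = 7/2, so u ∈ H^1_0(0, 7/2). Differentiate via the product rule and integrate the resulting polynomials term by term.
  ∫_0^7/2 u² dx = ∫_0^7/2 (x^8 - 14*x^7 + 147*x^6/2 - 343*x^5/2 + 2401*x^4/16) dx. Term by term:
    ∫_0^7/2 x^8 dx = 40353607/4608;  ∫_0^7/2 -14*x^7 dx = -40353607/1024;  ∫_0^7/2 147*x^6/2 dx = 17294403/256;
    ∫_0^7/2 -343*x^5/2 dx = -40353607/768;  ∫_0^7/2 2401*x^4/16 dx = 40353607/2560.
  Sum: 40353607/4608 − 40353607/1024 + 17294403/256 − 40353607/768 + 40353607/2560 = 5764801/46080.
  ∫_0^7/2 (u')² dx = ∫_0^7/2 (16*x^6 - 168*x^5 + 637*x^4 - 1029*x^3 + 2401*x^2/4) dx. Term by term:
    ∫_0^7/2 16*x^6 dx = 117649/8;  ∫_0^7/2 -168*x^5 dx = -823543/16;  ∫_0^7/2 637*x^4 dx = 10706059/160;
    ∫_0^7/2 -1029*x^3 dx = -2470629/64;  ∫_0^7/2 2401*x^2/4 dx = 823543/96.
  Sum: 117649/8 − 823543/16 + 10706059/160 − 2470629/64 + 823543/96 = 117649/960.
∫_0^7/2 u² dx = 5764801/46080, so ||u||_L² = 2401*sqrt(5)/480.
∫_0^7/2 (u')² dx = 117649/960, so ||u'||_L² = 343*sqrt(15)/120.
Ratio ||u||_L² / ||u'||_L² = 7*sqrt(3)/12.
Sharp Poincaré constant on H^1_0(0, 7/2) is C_P = L/π = 7/(2*π), achieved by sin(2*π/7·x).
A polynomial bump cannot attain the sharp Poincaré constant (only the first sine eigenfunction does), so the ratio is strictly less than C_P, consistent with ||u||_L² ≤ C_P ||u'||_L².


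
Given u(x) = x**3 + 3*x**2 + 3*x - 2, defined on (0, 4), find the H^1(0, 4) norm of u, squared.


||u||_{H^1}^2 = 555932/35

The H^1 norm (squared) on an interval (0, L) is
  ||u||_{H^1}^2 = ∫_0^L u(x)^2 dx + ∫_0^L u'(x)^2 dx.
Compute u'(x) = 3*x**2 + 6*x + 3.
Then u(x)^2 = x**6 + 6*x**5 + 15*x**4 + 14*x**3 - 3*x**2 - 12*x + 4 and u'(x)^2 = 9*x**4 + 36*x**3 + 54*x**2 + 36*x + 9.
Integrate each monomial from 0 to 4 using ∫_0^4 c·x^n dx = c·4^(n+1)/(n+1):
  ∫_0^4 u(x)^2 dx = ∫_0^4 (x^6 + 6*x^5 + 15*x^4 + 14*x^3 - 3*x^2 - 12*x + 4) dx. Term by term:
    ∫_0^4 x^6 dx = 16384/7;  ∫_0^4 6*x^5 dx = 4096;  ∫_0^4 15*x^4 dx = 3072;
    ∫_0^4 14*x^3 dx = 896;  ∫_0^4 -3*x^2 dx = -64;  ∫_0^4 -12*x dx = -96;
    ∫_0^4 4 dx = 16.
  Sum: 16384/7 + 4096 + 3072 + 896 − 64 − 96 + 16 = 71824/7.
  ∫_0^4 u'(x)^2 dx = ∫_0^4 (9*x^4 + 36*x^3 + 54*x^2 + 36*x + 9) dx. Term by term:
    ∫_0^4 9*x^4 dx = 9216/5;  ∫_0^4 36*x^3 dx = 2304;  ∫_0^4 54*x^2 dx = 1152;
    ∫_0^4 36*x dx = 288;  ∫_0^4 9 dx = 36.
  Sum: 9216/5 + 2304 + 1152 + 288 + 36 = 28116/5.
Adding: ||u||_{H^1}^2 = 71824/7 + 28116/5 = 555932/35.


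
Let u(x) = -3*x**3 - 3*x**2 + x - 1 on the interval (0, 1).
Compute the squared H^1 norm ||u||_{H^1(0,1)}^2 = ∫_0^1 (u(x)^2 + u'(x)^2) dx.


||u||_{H^1}^2 = 5399/105

The H^1 norm (squared) on an interval (0, L) is
  ||u||_{H^1}^2 = ∫_0^L u(x)^2 dx + ∫_0^L u'(x)^2 dx.
Compute u'(x) = -9*x**2 - 6*x + 1.
Then u(x)^2 = 9*x**6 + 18*x**5 + 3*x**4 + 7*x**2 - 2*x + 1 and u'(x)^2 = 81*x**4 + 108*x**3 + 18*x**2 - 12*x + 1.
Integrate each monomial from 0 to 1 using ∫_0^1 c·x^n dx = c·1^(n+1)/(n+1):
  ∫_0^1 u(x)^2 dx = ∫_0^1 (9*x^6 + 18*x^5 + 3*x^4 + 7*x^2 - 2*x + 1) dx. Term by term:
    ∫_0^1 9*x^6 dx = 9/7;  ∫_0^1 18*x^5 dx = 3;  ∫_0^1 3*x^4 dx = 3/5;
    ∫_0^1 7*x^2 dx = 7/3;  ∫_0^1 -2*x dx = -1;  ∫_0^1 1 dx = 1.
  Sum: 9/7 + 3 + 3/5 + 7/3 − 1 + 1 = 758/105.
  ∫_0^1 u'(x)^2 dx = ∫_0^1 (81*x^4 + 108*x^3 + 18*x^2 - 12*x + 1) dx. Term by term:
    ∫_0^1 81*x^4 dx = 81/5;  ∫_0^1 108*x^3 dx = 27;  ∫_0^1 18*x^2 dx = 6;
    ∫_0^1 -12*x dx = -6;  ∫_0^1 1 dx = 1.
  Sum: 81/5 + 27 + 6 − 6 + 1 = 221/5.
Adding: ||u||_{H^1}^2 = 758/105 + 221/5 = 5399/105.


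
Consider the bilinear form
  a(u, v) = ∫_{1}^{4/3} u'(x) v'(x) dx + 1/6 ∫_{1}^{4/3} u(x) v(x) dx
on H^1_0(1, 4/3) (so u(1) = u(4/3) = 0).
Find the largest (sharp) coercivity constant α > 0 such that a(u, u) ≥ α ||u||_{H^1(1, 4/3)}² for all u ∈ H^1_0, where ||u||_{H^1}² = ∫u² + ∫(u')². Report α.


α = (1 + 54*π^2)/(6*(1 + 9*π^2))

Coercivity of a(·,·) on H^1_0(1, 4/3) means a(u, u) ≥ α ||u||_{H^1}² for every u ∈ H^1_0.
The interval has length L = 1/3, and Poincaré/coercivity depend only on L. Here a(u, u) = ∫(u')² + (1/6)·∫u².
Here 0 < c = 1/6 < 1. The condition a(u,u) ≥ α||u||_{H^1}² reads (1−α)∫(u')² ≥ (α−c)∫u². Any admissible α is ≤ 1 (rapidly oscillating u have ∫u²/∫(u')² → 0), and α = 1 would force 0 ≥ (1−c)∫u², impossible since c < 1; so 1−α > 0. By the sharp Poincaré inequality on H^1_0 of an interval of length L, ∫(u')² ≥ (π/L)²∫u² with equality for the first sine mode sin(π(x−x₀)/L) (x₀ the left endpoint), so the inequality holds for all u iff (1−α)(π/L)² ≥ α − c, i.e. α ≤ ((π/L)² + c)/((π/L)² + 1) = (1 + c(L/π)²)/(1 + (L/π)²). With (π/L)² = 9*π^2 and c = 1/6, the largest admissible constant is α = ((π/L)² + c)/((π/L)² + 1).
Simplifying, α = (1 + 54*π^2)/(6*(1 + 9*π^2)).


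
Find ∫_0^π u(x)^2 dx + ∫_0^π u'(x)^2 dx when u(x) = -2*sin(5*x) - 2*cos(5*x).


||u||_{H^1(0,π)}^2 = 104*π

u'(x) = 10*sin(5*x) - 10*cos(5*x).
Expand u² and (u')² and integrate term by term on (0, π), using: for integers n ≥ 1, ∫_0^π sin²(nx) dx = ∫_0^π cos²(nx) dx = π/2; for n ≠ n', ∫_0^π sin(nx)sin(n'x) dx = ∫_0^π cos(nx)cos(n'x) dx = 0; and by product-to-sum, ∫_0^π sin(nx)cos(n'x) dx = ½∫_0^π [sin((n+n')x) + sin((n−n')x)] dx, which is 0 when n+n' is even and 2n/(n²−n'²) when n+n' is odd (it need not vanish on (0, π)).
  u² squared terms: (-2)²·∫cos(5x)² dx = 4·π/2 = 2*π;  (-2)²·∫sin(5x)² dx = 4·π/2 = 2*π.
  u² cross terms: 2·(-2)·(-2)·∫cos(5x)·sin(5x) dx = 8·(0) = 0.
  So ∫_0^π u² dx = 2*π + 2*π + 0 = 4*π.
  (u')² squared terms: (-10)²·∫cos(5x)² dx = 100·π/2 = 50*π;  (10)²·∫sin(5x)² dx = 100·π/2 = 50*π.
  (u')² cross terms: 2·(-10)·(10)·∫cos(5x)·sin(5x) dx = -200·(0) = 0.
  So ∫_0^π (u')² dx = 50*π + 50*π + 0 = 100*π.
||u||_{H^1}^2 = (4*π) + (100*π) = 104*π.


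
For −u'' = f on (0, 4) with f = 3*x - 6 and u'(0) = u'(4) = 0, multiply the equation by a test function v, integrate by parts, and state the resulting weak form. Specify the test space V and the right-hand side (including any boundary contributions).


V = H^1(0, 4) (no boundary constraint on v; u is determined up to an additive constant); weak form: ∫_0^4 u'v' dx = ∫_0^4 (3*x - 6) v dx for all v ∈ V.

Multiply both sides by a test function v and integrate from 0 to 4:
  ∫_0^4 −u''(x) v(x) dx = ∫_0^4 f(x) v(x) dx.
Integrate the LHS by parts once:
  ∫_0^4 −u'' v dx = −[u'(x) v(x)]_0^4 + ∫_0^4 u'(x) v'(x) dx.
Thus ∫_0^4 u'(x) v'(x) dx = ∫_0^4 f(x) v(x) dx + [u'(x) v(x)]_0^4.
Choose V so that boundary terms are either known or forced to vanish.
u has homogeneous Neumann: u'(0) = u'(4) = 0. So [u' v]_0^4 = 0·v(4) − 0·v(0) = 0 for any v; take V = H^1(0, 4).
Weak formulation: find u (satisfying any essential BC) such that ∫_0^4 u'(x) v'(x) dx = ∫_0^4 f v dx for all v ∈ V (homogeneous Neumann, so boundary terms vanish).
Substituting f(x) = 3*x - 6, the right-hand side is ∫_0^4 (3*x - 6) v dx.
Compatibility check (pure Neumann): taking v ≡ 1 ∈ V gives 0 = ∫_0^4 f dx + (0) − (0), i.e. ∫_0^4 f dx must equal u'(0) − u'(4) = 0. Indeed ∫_0^4 (3*x - 6) dx = 0, so the data are compatible. The solution is then unique only up to an additive constant (fix it e.g. by requiring ∫_0^4 u dx = 0).


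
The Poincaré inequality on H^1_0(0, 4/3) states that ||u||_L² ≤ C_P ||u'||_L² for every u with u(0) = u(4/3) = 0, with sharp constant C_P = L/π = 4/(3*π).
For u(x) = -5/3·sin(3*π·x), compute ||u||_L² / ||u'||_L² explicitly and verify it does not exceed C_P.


||u||_L² / ||u'||_L² = 1/(3*π) < C_P = 4/(3*π).

u(x) = -5/3·sin(3*π·x), so u'(x) = -5*π*cos(3*π*x).
Writing u(x) = A·sin(kπx/L) with A = -5/3 and k = 4, use ∫_0^L sin²(kπx/L) dx = L/2 and ∫_0^L cos²(kπx/L) dx = L/2.
u² = 25/9·sin²(3*π·x) and (u')² = 25*π^2·cos²(3*π·x), and each of sin², cos² integrates to L/2 = 2/3 over (0, 4/3).
∫_0^4/3 u² dx = 50/27, so ||u||_L² = 5*sqrt(6)/9.
∫_0^4/3 (u')² dx = 50*π^2/3, so ||u'||_L² = 5*sqrt(6)*π/3.
Ratio ||u||_L² / ||u'||_L² = 1/(3*π).
Sharp Poincaré constant on H^1_0(0, 4/3) is C_P = L/π = 4/(3*π), achieved by sin(3*π/4·x).
This is the k = 4 harmonic; the ratio L/(kπ) is strictly less than C_P = L/π, consistent with the sharp inequality ||u||_L² ≤ C_P ||u'||_L².


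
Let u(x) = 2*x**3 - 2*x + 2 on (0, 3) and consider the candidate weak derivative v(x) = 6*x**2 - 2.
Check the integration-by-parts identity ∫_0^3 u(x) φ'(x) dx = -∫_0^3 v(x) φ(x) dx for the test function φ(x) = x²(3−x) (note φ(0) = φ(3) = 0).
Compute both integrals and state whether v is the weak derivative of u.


LHS = -1323/10, RHS = -1323/10. Yes, v = u' weakly.

u(x) = 2*x**3 - 2*x + 2, classical derivative u'(x) = 6*x**2 - 2.
φ(x) = x²(3−x), so φ'(x) = 3*x*(2 - x).
Note φ(0) = φ(3) = 0, so the boundary term u·φ vanishes.
LHS = ∫_0^3 u(x) φ'(x) dx = ∫_0^3 (-6*x^5 + 12*x^4 + 6*x^3 - 18*x^2 + 12*x) dx. Term by term:
  ∫_0^3 -6*x^5 dx = -729;  ∫_0^3 12*x^4 dx = 2916/5;  ∫_0^3 6*x^3 dx = 243/2;
  ∫_0^3 -18*x^2 dx = -162;  ∫_0^3 12*x dx = 54.
Sum: -729 + 2916/5 + 243/2 − 162 + 54 = -1323/10.
So LHS = -1323/10.
∫_0^3 v(x) φ(x) dx = ∫_0^3 (-6*x^5 + 18*x^4 + 2*x^3 - 6*x^2) dx. Term by term:
  ∫_0^3 -6*x^5 dx = -729;  ∫_0^3 18*x^4 dx = 4374/5;  ∫_0^3 2*x^3 dx = 81/2;
  ∫_0^3 -6*x^2 dx = -54.
Sum: -729 + 4374/5 + 81/2 − 54 = 1323/10.
So RHS = -∫_0^3 v(x) φ(x) dx = -1323/10.
LHS = RHS, so the identity holds for this test φ.
Moreover u is smooth here and v(x) = u'(x) = 6*x**2 - 2 pointwise, so the identity holds for every test function. Hence v is the weak derivative of u.


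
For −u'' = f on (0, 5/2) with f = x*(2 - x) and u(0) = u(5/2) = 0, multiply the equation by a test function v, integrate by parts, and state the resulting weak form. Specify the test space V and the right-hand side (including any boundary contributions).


V = H^1_0(0, 5/2) (so v(0) = v(5/2) = 0); weak form: ∫_0^5/2 u'v' dx = ∫_0^5/2 (x*(2 - x)) v dx for all v ∈ V.

Multiply both sides by a test function v and integrate from 0 to 5/2:
  ∫_0^5/2 −u''(x) v(x) dx = ∫_0^5/2 f(x) v(x) dx.
Integrate the LHS by parts once:
  ∫_0^5/2 −u'' v dx = −[u'(x) v(x)]_0^5/2 + ∫_0^5/2 u'(x) v'(x) dx.
Thus ∫_0^5/2 u'(x) v'(x) dx = ∫_0^5/2 f(x) v(x) dx + [u'(x) v(x)]_0^5/2.
Choose V so that boundary terms are either known or forced to vanish.
u is Dirichlet: u(0) = u(5/2) = 0. Let V = H^1_0(0, 5/2); then v(0) = v(5/2) = 0, and [u' v]_0^5/2 = 0.
Weak formulation: find u (satisfying any essential BC) such that ∫_0^5/2 u'(x) v'(x) dx = ∫_0^5/2 f v dx for all v ∈ V.
Substituting f(x) = x*(2 - x), the right-hand side is ∫_0^5/2 (x*(2 - x)) v dx.


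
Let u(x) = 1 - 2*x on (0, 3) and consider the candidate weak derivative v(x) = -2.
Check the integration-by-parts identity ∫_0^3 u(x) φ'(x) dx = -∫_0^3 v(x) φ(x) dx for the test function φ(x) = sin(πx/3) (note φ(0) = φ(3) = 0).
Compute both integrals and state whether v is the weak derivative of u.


LHS = 12/π, RHS = 12/π. Yes, v = u' weakly.

u(x) = 1 - 2*x, classical derivative u'(x) = -2.
φ(x) = sin(πx/3), so φ'(x) = π*cos(π*x/3)/3.
Note φ(0) = φ(3) = 0, so the boundary term u·φ vanishes.
LHS = ∫_0^3 u(x) φ'(x) dx = ∫_0^3 (-2*π*x*cos(π*x/3)/3 + π*cos(π*x/3)/3) dx. Term by term:
  ∫_0^3 π*cos(π*x/3)/3 dx = 0;  ∫_0^3 -2*π*x*cos(π*x/3)/3 dx = 12/π.
Sum: 0 + 12/π = 12/π.
So LHS = 12/π.
∫_0^3 v(x) φ(x) dx = ∫_0^3 (-2*sin(π*x/3)) dx. Term by term:
  ∫_0^3 -2*sin(π*x/3) dx = -12/π.
So RHS = -∫_0^3 v(x) φ(x) dx = 12/π.
LHS = RHS, so the identity holds for this test φ.
Moreover u is smooth here and v(x) = u'(x) = -2 pointwise, so the identity holds for every test function. Hence v is the weak derivative of u.


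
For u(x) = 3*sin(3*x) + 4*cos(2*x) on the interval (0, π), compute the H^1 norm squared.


||u||_{H^1(0,π)}^2 = 144 + 85*π

u'(x) = -8*sin(2*x) + 9*cos(3*x).
Expand u² and (u')² and integrate term by term on (0, π), using: for integers n ≥ 1, ∫_0^π sin²(nx) dx = ∫_0^π cos²(nx) dx = π/2; for n ≠ n', ∫_0^π sin(nx)sin(n'x) dx = ∫_0^π cos(nx)cos(n'x) dx = 0; and by product-to-sum, ∫_0^π sin(nx)cos(n'x) dx = ½∫_0^π [sin((n+n')x) + sin((n−n')x)] dx, which is 0 when n+n' is even and 2n/(n²−n'²) when n+n' is odd (it need not vanish on (0, π)).
  u² squared terms: (3)²·∫sin(3x)² dx = 9·π/2 = 9*π/2;  (4)²·∫cos(2x)² dx = 16·π/2 = 8*π.
  u² cross terms: 2·(3)·(4)·∫sin(3x)·cos(2x) dx = 24·(6/5) = 144/5.
  So ∫_0^π u² dx = 9*π/2 + 8*π + 144/5 = 144/5 + 25*π/2.
  (u')² squared terms: (-8)²·∫sin(2x)² dx = 64·π/2 = 32*π;  (9)²·∫cos(3x)² dx = 81·π/2 = 81*π/2.
  (u')² cross terms: 2·(-8)·(9)·∫sin(2x)·cos(3x) dx = -144·(-4/5) = 576/5.
  So ∫_0^π (u')² dx = 32*π + 81*π/2 + 576/5 = 576/5 + 145*π/2.
||u||_{H^1}^2 = (144/5 + 25*π/2) + (576/5 + 145*π/2) = 144 + 85*π.


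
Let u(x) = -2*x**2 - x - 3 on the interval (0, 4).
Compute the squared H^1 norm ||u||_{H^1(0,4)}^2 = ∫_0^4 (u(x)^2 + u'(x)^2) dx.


||u||_{H^1}^2 = 27688/15

The H^1 norm (squared) on an interval (0, L) is
  ||u||_{H^1}^2 = ∫_0^L u(x)^2 dx + ∫_0^L u'(x)^2 dx.
Compute u'(x) = -4*x - 1.
Then u(x)^2 = 4*x**4 + 4*x**3 + 13*x**2 + 6*x + 9 and u'(x)^2 = 16*x**2 + 8*x + 1.
Integrate each monomial from 0 to 4 using ∫_0^4 c·x^n dx = c·4^(n+1)/(n+1):
  ∫_0^4 u(x)^2 dx = ∫_0^4 (4*x^4 + 4*x^3 + 13*x^2 + 6*x + 9) dx. Term by term:
    ∫_0^4 4*x^4 dx = 4096/5;  ∫_0^4 4*x^3 dx = 256;  ∫_0^4 13*x^2 dx = 832/3;
    ∫_0^4 6*x dx = 48;  ∫_0^4 9 dx = 36.
  Sum: 4096/5 + 256 + 832/3 + 48 + 36 = 21548/15.
  ∫_0^4 u'(x)^2 dx = ∫_0^4 (16*x^2 + 8*x + 1) dx. Term by term:
    ∫_0^4 16*x^2 dx = 1024/3;  ∫_0^4 8*x dx = 64;  ∫_0^4 1 dx = 4.
  Sum: 1024/3 + 64 + 4 = 1228/3.
Adding: ||u||_{H^1}^2 = 21548/15 + 1228/3 = 27688/15.


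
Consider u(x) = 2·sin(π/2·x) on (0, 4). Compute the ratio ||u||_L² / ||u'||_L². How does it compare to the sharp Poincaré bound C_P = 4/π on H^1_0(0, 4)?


||u||_L² / ||u'||_L² = 2/π < C_P = 4/π.

u(x) = 2·sin(π/2·x), so u'(x) = π*cos(π*x/2).
Writing u(x) = A·sin(kπx/L) with A = 2 and k = 2, use ∫_0^L sin²(kπx/L) dx = L/2 and ∫_0^L cos²(kπx/L) dx = L/2.
u² = 4·sin²(π/2·x) and (u')² = π^2·cos²(π/2·x), and each of sin², cos² integrates to L/2 = 2 over (0, 4).
∫_0^4 u² dx = 8, so ||u||_L² = 2*sqrt(2).
∫_0^4 (u')² dx = 2*π^2, so ||u'||_L² = sqrt(2)*π.
Ratio ||u||_L² / ||u'||_L² = 2/π.
Sharp Poincaré constant on H^1_0(0, 4) is C_P = L/π = 4/π, achieved by sin(π/4·x).
This is the k = 2 harmonic; the ratio L/(kπ) is strictly less than C_P = L/π, consistent with the sharp inequality ||u||_L² ≤ C_P ||u'||_L².


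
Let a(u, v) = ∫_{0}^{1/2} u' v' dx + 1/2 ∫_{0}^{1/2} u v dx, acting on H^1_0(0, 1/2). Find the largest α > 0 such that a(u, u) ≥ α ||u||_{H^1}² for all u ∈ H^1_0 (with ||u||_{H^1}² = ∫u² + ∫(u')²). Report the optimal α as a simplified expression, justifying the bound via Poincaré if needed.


α = (1 + 8*π^2)/(2*(1 + 4*π^2))

Coercivity of a(·,·) on H^1_0(0, 1/2) means a(u, u) ≥ α ||u||_{H^1}² for every u ∈ H^1_0.
The interval has length L = 1/2, and Poincaré/coercivity depend only on L. Here a(u, u) = ∫(u')² + (1/2)·∫u².
Here 0 < c = 1/2 < 1. The condition a(u,u) ≥ α||u||_{H^1}² reads (1−α)∫(u')² ≥ (α−c)∫u². Any admissible α is ≤ 1 (rapidly oscillating u have ∫u²/∫(u')² → 0), and α = 1 would force 0 ≥ (1−c)∫u², impossible since c < 1; so 1−α > 0. By the sharp Poincaré inequality on H^1_0 of an interval of length L, ∫(u')² ≥ (π/L)²∫u² with equality for the first sine mode sin(π(x−x₀)/L) (x₀ the left endpoint), so the inequality holds for all u iff (1−α)(π/L)² ≥ α − c, i.e. α ≤ ((π/L)² + c)/((π/L)² + 1) = (1 + c(L/π)²)/(1 + (L/π)²). With (π/L)² = 4*π^2 and c = 1/2, the largest admissible constant is α = ((π/L)² + c)/((π/L)² + 1).
Simplifying, α = (1 + 8*π^2)/(2*(1 + 4*π^2)).


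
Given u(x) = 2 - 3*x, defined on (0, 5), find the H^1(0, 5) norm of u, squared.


||u||_{H^1}^2 = 290

The H^1 norm (squared) on an interval (0, L) is
  ||u||_{H^1}^2 = ∫_0^L u(x)^2 dx + ∫_0^L u'(x)^2 dx.
Compute u'(x) = -3.
Then u(x)^2 = 9*x**2 - 12*x + 4 and u'(x)^2 = 9.
Integrate each monomial from 0 to 5 using ∫_0^5 c·x^n dx = c·5^(n+1)/(n+1):
  ∫_0^5 u(x)^2 dx = ∫_0^5 (9*x^2 - 12*x + 4) dx. Term by term:
    ∫_0^5 9*x^2 dx = 375;  ∫_0^5 -12*x dx = -150;  ∫_0^5 4 dx = 20.
  Sum: 375 − 150 + 20 = 245.
  ∫_0^5 u'(x)^2 dx = ∫_0^5 (9) dx. Term by term:
    ∫_0^5 9 dx = 45.
Adding: ||u||_{H^1}^2 = 245 + 45 = 290.


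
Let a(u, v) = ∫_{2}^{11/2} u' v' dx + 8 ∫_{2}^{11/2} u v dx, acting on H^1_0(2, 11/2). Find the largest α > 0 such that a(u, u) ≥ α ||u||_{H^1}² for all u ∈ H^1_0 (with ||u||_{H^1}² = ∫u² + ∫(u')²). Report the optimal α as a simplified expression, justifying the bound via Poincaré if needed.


α = 1

Coercivity of a(·,·) on H^1_0(2, 11/2) means a(u, u) ≥ α ||u||_{H^1}² for every u ∈ H^1_0.
The interval has length L = 7/2, and Poincaré/coercivity depend only on L. Here a(u, u) = ∫(u')² + (8)·∫u².
Here c = 8 ≥ 1, so a(u,u) = ∫(u')² + c∫u² ≥ ∫(u')² + ∫u² = ||u||_{H^1}², i.e. α = 1 works. No larger α is possible: a(u,u) ≥ α||u||_{H^1}² means (1−α)∫(u')² ≥ (α−c)∫u², and for the modes u_n = sin(nπ(x−x₀)/L) (x₀ the left endpoint) one has ∫u_n²/∫(u_n')² = (L/(nπ))² → 0, so a(u_n,u_n)/||u_n||_{H^1}² → 1. Hence the optimal constant is α = 1.
Therefore α = 1.


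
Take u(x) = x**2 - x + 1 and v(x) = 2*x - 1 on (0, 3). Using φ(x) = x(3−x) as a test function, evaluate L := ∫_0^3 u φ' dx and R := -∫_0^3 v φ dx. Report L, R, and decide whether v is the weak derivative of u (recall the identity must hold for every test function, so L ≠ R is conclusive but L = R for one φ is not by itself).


LHS = -9, RHS = -9. Yes, v = u' weakly.

u(x) = x**2 - x + 1, classical derivative u'(x) = 2*x - 1.
φ(x) = x(3−x), so φ'(x) = 3 - 2*x.
Note φ(0) = φ(3) = 0, so the boundary term u·φ vanishes.
LHS = ∫_0^3 u(x) φ'(x) dx = ∫_0^3 (-2*x^3 + 5*x^2 - 5*x + 3) dx. Term by term:
  ∫_0^3 -2*x^3 dx = -81/2;  ∫_0^3 5*x^2 dx = 45;  ∫_0^3 -5*x dx = -45/2;
  ∫_0^3 3 dx = 9.
Sum: -81/2 + 45 − 45/2 + 9 = -9.
So LHS = -9.
∫_0^3 v(x) φ(x) dx = ∫_0^3 (-2*x^3 + 7*x^2 - 3*x) dx. Term by term:
  ∫_0^3 -2*x^3 dx = -81/2;  ∫_0^3 7*x^2 dx = 63;  ∫_0^3 -3*x dx = -27/2.
Sum: -81/2 + 63 − 27/2 = 9.
So RHS = -∫_0^3 v(x) φ(x) dx = -9.
LHS = RHS, so the identity holds for this test φ.
Moreover u is smooth here and v(x) = u'(x) = 2*x - 1 pointwise, so the identity holds for every test function. Hence v is the weak derivative of u.


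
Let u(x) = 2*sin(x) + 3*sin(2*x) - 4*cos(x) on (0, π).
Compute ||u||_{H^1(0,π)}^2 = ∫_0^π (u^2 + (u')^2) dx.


||u||_{H^1(0,π)}^2 = -64 + 85*π/2

u'(x) = 4*sin(x) + 2*cos(x) + 6*cos(2*x).
Expand u² and (u')² and integrate term by term on (0, π), using: for integers n ≥ 1, ∫_0^π sin²(nx) dx = ∫_0^π cos²(nx) dx = π/2; for n ≠ n', ∫_0^π sin(nx)sin(n'x) dx = ∫_0^π cos(nx)cos(n'x) dx = 0; and by product-to-sum, ∫_0^π sin(nx)cos(n'x) dx = ½∫_0^π [sin((n+n')x) + sin((n−n')x)] dx, which is 0 when n+n' is even and 2n/(n²−n'²) when n+n' is odd (it need not vanish on (0, π)).
  u² squared terms: (-4)²·∫cos(x)² dx = 16·π/2 = 8*π;  (2)²·∫sin(x)² dx = 4·π/2 = 2*π;  (3)²·∫sin(2x)² dx = 9·π/2 = 9*π/2.
  u² cross terms: 2·(-4)·(2)·∫cos(x)·sin(x) dx = -16·(0) = 0;  2·(-4)·(3)·∫cos(x)·sin(2x) dx = -24·(4/3) = -32;  2·(2)·(3)·∫sin(x)·sin(2x) dx = 12·(0) = 0.
  So ∫_0^π u² dx = 8*π + 2*π + 9*π/2 + 0 − 32 + 0 = -32 + 29*π/2.
  (u')² squared terms: (2)²·∫cos(x)² dx = 4·π/2 = 2*π;  (4)²·∫sin(x)² dx = 16·π/2 = 8*π;  (6)²·∫cos(2x)² dx = 36·π/2 = 18*π.
  (u')² cross terms: 2·(2)·(4)·∫cos(x)·sin(x) dx = 16·(0) = 0;  2·(2)·(6)·∫cos(x)·cos(2x) dx = 24·(0) = 0;  2·(4)·(6)·∫sin(x)·cos(2x) dx = 48·(-2/3) = -32.
  So ∫_0^π (u')² dx = 2*π + 8*π + 18*π + 0 + 0 − 32 = -32 + 28*π.
||u||_{H^1}^2 = (-32 + 29*π/2) + (-32 + 28*π) = -64 + 85*π/2.


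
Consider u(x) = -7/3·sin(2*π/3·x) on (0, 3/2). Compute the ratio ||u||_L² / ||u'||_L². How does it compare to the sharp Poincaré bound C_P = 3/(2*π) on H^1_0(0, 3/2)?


||u||_L² / ||u'||_L² = 3/(2*π) = C_P.

u(x) = -7/3·sin(2*π/3·x), so u'(x) = -14*π*cos(2*π*x/3)/9.
Writing u(x) = A·sin(kπx/L) with A = -7/3 and k = 1, use ∫_0^L sin²(kπx/L) dx = L/2 and ∫_0^L cos²(kπx/L) dx = L/2.
u² = 49/9·sin²(2*π/3·x) and (u')² = 196*π^2/81·cos²(2*π/3·x), and each of sin², cos² integrates to L/2 = 3/4 over (0, 3/2).
∫_0^3/2 u² dx = 49/12, so ||u||_L² = 7*sqrt(3)/6.
∫_0^3/2 (u')² dx = 49*π^2/27, so ||u'||_L² = 7*sqrt(3)*π/9.
Ratio ||u||_L² / ||u'||_L² = 3/(2*π).
Sharp Poincaré constant on H^1_0(0, 3/2) is C_P = L/π = 3/(2*π), achieved by sin(2*π/3·x).
This is the k = 1 eigenfunction (up to amplitude), so the ratio equals the sharp Poincaré constant exactly.
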